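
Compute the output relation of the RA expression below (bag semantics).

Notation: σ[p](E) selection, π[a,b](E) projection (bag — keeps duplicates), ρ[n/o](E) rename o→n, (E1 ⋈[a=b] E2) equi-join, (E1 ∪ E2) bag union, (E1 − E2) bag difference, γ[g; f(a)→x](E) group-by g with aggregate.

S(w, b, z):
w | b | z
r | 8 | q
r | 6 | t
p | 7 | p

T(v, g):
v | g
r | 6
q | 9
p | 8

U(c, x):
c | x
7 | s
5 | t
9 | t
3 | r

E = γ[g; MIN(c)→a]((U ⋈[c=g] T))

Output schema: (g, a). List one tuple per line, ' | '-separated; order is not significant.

Subexpression sizes:
  U → 4
  T → 3
  (U ⋈[c=g] T) → 1
  γ[g; MIN(c)→a]((U ⋈[c=g] T)) → 1

== RESULT ==
g | a
9 | 9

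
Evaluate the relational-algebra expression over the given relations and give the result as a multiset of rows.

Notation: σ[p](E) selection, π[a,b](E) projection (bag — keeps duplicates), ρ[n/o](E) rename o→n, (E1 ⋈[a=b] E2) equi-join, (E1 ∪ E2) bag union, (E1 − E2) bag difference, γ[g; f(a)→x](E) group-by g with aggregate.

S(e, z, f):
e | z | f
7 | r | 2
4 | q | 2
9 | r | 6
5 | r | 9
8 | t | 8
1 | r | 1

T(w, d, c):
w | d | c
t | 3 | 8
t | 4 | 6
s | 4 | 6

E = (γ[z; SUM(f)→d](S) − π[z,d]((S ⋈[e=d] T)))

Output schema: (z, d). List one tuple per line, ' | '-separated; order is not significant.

Subexpression sizes:
  S → 6
  γ[z; SUM(f)→d](S) → 3
  S → 6
  T → 3
  (S ⋈[e=d] T) → 2
  π[z,d]((S ⋈[e=d] T)) → 2
  (γ[z; SUM(f)→d](S) − π[z,d]((S ⋈[e=d] T))) → 3

== RESULT ==
z | d
q | 2
r | 18
t | 8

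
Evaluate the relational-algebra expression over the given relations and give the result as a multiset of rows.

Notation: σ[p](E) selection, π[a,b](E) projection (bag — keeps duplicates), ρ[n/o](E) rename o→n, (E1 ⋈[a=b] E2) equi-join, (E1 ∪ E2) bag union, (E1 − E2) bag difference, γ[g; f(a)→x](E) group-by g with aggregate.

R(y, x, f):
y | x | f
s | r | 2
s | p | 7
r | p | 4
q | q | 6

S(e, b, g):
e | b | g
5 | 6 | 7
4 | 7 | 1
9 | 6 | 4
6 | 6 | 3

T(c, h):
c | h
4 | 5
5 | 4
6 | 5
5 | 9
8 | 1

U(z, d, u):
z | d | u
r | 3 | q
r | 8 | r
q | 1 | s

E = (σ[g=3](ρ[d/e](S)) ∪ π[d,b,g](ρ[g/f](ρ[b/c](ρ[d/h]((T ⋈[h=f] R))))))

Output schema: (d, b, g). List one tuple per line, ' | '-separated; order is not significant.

Subexpression sizes:
  S → 4
  ρ[d/e](S) → 4
  σ[g=3](ρ[d/e](S)) → 1
  T → 5
  R → 4
  (T ⋈[h=f] R) → 1
  ρ[d/h]((T ⋈[h=f] R)) → 1
  ρ[b/c](ρ[d/h]((T ⋈[h=f] R))) → 1
  ρ[g/f](ρ[b/c](ρ[d/h]((T ⋈[h=f] R)))) → 1
  π[d,b,g](ρ[g/f](ρ[b/c](ρ[d/h]((T ⋈[h=f] R))))) → 1
  (σ[g=3](ρ[d/e](S)) ∪ π[d,b,g](ρ[g/f](ρ[b/c](ρ[d/h]((T ⋈[h=f] R)))))) → 2

== RESULT ==
d | b | g
4 | 5 | 4
6 | 6 | 3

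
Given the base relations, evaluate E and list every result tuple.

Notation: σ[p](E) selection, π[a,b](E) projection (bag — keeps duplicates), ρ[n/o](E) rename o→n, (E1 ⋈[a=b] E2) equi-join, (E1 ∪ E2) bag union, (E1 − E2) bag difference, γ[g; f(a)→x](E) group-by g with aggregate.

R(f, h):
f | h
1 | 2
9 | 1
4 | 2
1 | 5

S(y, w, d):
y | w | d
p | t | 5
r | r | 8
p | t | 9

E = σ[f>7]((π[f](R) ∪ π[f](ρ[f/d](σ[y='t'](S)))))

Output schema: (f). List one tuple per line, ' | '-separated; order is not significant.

Per-node cardinality:
  R → 4
  π[f](R) → 4
  S → 3
  σ[y='t'](S) → 0
  ρ[f/d](σ[y='t'](S)) → 0
  π[f](ρ[f/d](σ[y='t'](S))) → 0
  (π[f](R) ∪ π[f](ρ[f/d](σ[y='t'](S)))) → 4
  σ[f>7]((π[f](R) ∪ π[f](ρ[f/d](σ[y='t'](S))))) → 1

== RESULT ==
f
9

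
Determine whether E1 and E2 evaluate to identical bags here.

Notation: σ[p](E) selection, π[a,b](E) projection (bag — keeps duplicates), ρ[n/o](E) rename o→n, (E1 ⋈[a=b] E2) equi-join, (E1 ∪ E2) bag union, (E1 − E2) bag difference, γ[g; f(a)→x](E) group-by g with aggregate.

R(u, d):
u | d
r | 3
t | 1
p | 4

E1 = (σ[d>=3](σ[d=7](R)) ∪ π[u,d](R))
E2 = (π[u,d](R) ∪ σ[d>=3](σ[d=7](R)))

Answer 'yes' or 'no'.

E1 stepwise |·|:
  R → 3
  σ[d=7](R) → 0
  σ[d>=3](σ[d=7](R)) → 0
  R → 3
  π[u,d](R) → 3
  (σ[d>=3](σ[d=7](R)) ∪ π[u,d](R)) → 3
E2 stepwise |·|:
  R → 3
  π[u,d](R) → 3
  R → 3
  σ[d=7](R) → 0
  σ[d>=3](σ[d=7](R)) → 0
  (π[u,d](R) ∪ σ[d>=3](σ[d=7](R))) → 3

E1 and E2 produce the same multiset:
u | d
p | 4
r | 3
t | 1

yes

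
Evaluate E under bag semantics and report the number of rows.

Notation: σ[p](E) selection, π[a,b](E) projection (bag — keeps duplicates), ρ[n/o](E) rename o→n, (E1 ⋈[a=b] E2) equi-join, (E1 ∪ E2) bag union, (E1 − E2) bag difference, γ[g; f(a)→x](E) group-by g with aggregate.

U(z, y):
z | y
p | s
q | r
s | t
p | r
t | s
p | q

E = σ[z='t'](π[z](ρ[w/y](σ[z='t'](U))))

Subexpression sizes:
  U → 6
  σ[z='t'](U) → 1
  ρ[w/y](σ[z='t'](U)) → 1
  π[z](ρ[w/y](σ[z='t'](U))) → 1
  σ[z='t'](π[z](ρ[w/y](σ[z='t'](U)))) → 1

|E| = 1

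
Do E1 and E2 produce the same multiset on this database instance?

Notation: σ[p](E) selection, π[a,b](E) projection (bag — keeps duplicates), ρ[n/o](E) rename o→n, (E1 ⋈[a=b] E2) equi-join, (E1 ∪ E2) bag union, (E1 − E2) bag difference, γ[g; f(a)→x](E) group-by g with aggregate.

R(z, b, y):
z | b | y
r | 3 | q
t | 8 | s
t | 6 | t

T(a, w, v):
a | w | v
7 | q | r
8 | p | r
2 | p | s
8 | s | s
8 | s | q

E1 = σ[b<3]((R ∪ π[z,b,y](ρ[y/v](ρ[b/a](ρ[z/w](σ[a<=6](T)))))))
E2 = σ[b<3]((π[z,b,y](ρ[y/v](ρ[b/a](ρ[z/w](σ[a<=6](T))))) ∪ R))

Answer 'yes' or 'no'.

E1 row counts bottom-up:
  R → 3
  T → 5
  σ[a<=6](T) → 1
  ρ[z/w](σ[a<=6](T)) → 1
  ρ[b/a](ρ[z/w](σ[a<=6](T))) → 1
  ρ[y/v](ρ[b/a](ρ[z/w](σ[a<=6](T)))) → 1
  π[z,b,y](ρ[y/v](ρ[b/a](ρ[z/w](σ[a<=6](T))))) → 1
  (R ∪ π[z,b,y](ρ[y/v](ρ[b/a](ρ[z/w](σ[a<=6](T)))))) → 4
  σ[b<3]((R ∪ π[z,b,y](ρ[y/v](ρ[b/a](ρ[z/w](σ[a<=6](T))))))) → 1
E2 row counts bottom-up:
  T → 5
  σ[a<=6](T) → 1
  ρ[z/w](σ[a<=6](T)) → 1
  ρ[b/a](ρ[z/w](σ[a<=6](T))) → 1
  ρ[y/v](ρ[b/a](ρ[z/w](σ[a<=6](T)))) → 1
  π[z,b,y](ρ[y/v](ρ[b/a](ρ[z/w](σ[a<=6](T))))) → 1
  R → 3
  (π[z,b,y](ρ[y/v](ρ[b/a](ρ[z/w](σ[a<=6](T))))) ∪ R) → 4
  σ[b<3]((π[z,b,y](ρ[y/v](ρ[b/a](ρ[z/w](σ[a<=6](T))))) ∪ R)) → 1

E1 and E2 produce the same multiset:
z | b | y
p | 2 | s

yes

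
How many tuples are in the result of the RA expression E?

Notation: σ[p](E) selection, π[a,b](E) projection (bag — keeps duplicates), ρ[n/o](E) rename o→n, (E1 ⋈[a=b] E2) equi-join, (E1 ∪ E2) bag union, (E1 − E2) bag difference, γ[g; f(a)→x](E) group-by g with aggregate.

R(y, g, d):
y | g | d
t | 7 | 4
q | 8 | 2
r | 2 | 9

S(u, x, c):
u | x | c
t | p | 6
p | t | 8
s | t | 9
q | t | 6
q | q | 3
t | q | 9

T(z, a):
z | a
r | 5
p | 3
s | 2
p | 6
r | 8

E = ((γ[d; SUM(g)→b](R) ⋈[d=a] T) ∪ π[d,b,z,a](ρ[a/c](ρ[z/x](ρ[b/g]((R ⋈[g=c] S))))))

Per-node cardinality:
  R → 3
  γ[d; SUM(g)→b](R) → 3
  T → 5
  (γ[d; SUM(g)→b](R) ⋈[d=a] T) → 1
  R → 3
  S → 6
  (R ⋈[g=c] S) → 1
  ρ[b/g]((R ⋈[g=c] S)) → 1
  ρ[z/x](ρ[b/g]((R ⋈[g=c] S))) → 1
  ρ[a/c](ρ[z/x](ρ[b/g]((R ⋈[g=c] S)))) → 1
  π[d,b,z,a](ρ[a/c](ρ[z/x](ρ[b/g]((R ⋈[g=c] S))))) → 1
  ((γ[d; SUM(g)→b](R) ⋈[d=a] T) ∪ π[d,b,z,a](ρ[a/c](ρ[z/x](ρ[b/g]((R ⋈[g=c] S)))))) → 2

|E| = 2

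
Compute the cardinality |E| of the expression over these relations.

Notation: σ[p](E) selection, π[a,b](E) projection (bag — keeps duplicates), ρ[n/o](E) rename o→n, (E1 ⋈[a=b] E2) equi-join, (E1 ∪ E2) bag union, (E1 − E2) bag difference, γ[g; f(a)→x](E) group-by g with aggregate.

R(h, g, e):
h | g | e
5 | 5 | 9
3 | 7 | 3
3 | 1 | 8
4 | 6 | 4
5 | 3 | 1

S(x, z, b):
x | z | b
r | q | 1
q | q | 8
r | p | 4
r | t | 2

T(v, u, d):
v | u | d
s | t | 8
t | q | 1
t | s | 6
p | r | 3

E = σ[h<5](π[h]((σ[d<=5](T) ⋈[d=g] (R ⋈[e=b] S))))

Row counts bottom-up:
  T → 4
  σ[d<=5](T) → 2
  R → 5
  S → 4
  (R ⋈[e=b] S) → 3
  (σ[d<=5](T) ⋈[d=g] (R ⋈[e=b] S)) → 2
  π[h]((σ[d<=5](T) ⋈[d=g] (R ⋈[e=b] S))) → 2
  σ[h<5](π[h]((σ[d<=5](T) ⋈[d=g] (R ⋈[e=b] S)))) → 1

|E| = 1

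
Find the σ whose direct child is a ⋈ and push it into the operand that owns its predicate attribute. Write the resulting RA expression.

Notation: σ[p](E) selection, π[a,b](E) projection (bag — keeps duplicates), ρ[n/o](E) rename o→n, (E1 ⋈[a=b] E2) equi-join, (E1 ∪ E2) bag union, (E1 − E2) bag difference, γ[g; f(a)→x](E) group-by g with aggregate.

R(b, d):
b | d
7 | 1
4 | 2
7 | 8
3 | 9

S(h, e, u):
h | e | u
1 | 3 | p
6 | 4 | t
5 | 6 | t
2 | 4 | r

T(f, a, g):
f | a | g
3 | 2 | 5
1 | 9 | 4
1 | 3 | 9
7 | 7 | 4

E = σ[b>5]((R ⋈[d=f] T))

σ filters on b, owned by the left side.
E' = (σ[b>5](R) ⋈[d=f] T)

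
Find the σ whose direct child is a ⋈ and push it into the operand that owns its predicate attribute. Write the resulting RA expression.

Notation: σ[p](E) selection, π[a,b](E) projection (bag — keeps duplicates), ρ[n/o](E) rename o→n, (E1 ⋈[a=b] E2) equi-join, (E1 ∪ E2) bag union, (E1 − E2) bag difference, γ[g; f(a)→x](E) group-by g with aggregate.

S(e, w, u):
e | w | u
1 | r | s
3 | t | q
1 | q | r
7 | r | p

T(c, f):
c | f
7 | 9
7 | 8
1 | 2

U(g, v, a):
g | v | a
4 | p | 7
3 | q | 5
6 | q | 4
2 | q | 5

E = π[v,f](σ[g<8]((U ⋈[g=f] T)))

σ filters on g, owned by the left side.
E' = π[v,f]((σ[g<8](U) ⋈[g=f] T))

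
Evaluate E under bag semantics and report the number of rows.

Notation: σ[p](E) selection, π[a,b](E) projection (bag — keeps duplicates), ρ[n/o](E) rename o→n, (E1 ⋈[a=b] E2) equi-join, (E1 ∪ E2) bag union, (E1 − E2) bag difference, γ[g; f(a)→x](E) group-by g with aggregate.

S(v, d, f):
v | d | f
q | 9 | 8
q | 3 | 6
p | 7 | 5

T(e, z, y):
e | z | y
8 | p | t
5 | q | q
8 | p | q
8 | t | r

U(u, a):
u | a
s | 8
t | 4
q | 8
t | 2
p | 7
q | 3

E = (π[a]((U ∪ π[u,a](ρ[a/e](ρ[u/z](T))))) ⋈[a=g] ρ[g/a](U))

Row counts bottom-up:
  U → 6
  T → 4
  ρ[u/z](T) → 4
  ρ[a/e](ρ[u/z](T)) → 4
  π[u,a](ρ[a/e](ρ[u/z](T))) → 4
  (U ∪ π[u,a](ρ[a/e](ρ[u/z](T)))) → 10
  π[a]((U ∪ π[u,a](ρ[a/e](ρ[u/z](T))))) → 10
  U → 6
  ρ[g/a](U) → 6
  (π[a]((U ∪ π[u,a](ρ[a/e](ρ[u/z](T))))) ⋈[a=g] ρ[g/a](U)) → 14

|E| = 14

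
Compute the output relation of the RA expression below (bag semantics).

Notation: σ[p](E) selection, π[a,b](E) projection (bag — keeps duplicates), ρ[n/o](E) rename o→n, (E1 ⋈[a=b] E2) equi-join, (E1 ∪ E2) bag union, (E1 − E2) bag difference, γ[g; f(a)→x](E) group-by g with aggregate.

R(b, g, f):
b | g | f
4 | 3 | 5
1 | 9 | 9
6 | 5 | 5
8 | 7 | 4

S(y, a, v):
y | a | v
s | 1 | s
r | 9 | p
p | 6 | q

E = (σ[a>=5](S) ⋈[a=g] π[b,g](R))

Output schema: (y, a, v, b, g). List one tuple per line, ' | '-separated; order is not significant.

Row counts bottom-up:
  S → 3
  σ[a>=5](S) → 2
  R → 4
  π[b,g](R) → 4
  (σ[a>=5](S) ⋈[a=g] π[b,g](R)) → 1

== RESULT ==
y | a | v | b | g
r | 9 | p | 1 | 9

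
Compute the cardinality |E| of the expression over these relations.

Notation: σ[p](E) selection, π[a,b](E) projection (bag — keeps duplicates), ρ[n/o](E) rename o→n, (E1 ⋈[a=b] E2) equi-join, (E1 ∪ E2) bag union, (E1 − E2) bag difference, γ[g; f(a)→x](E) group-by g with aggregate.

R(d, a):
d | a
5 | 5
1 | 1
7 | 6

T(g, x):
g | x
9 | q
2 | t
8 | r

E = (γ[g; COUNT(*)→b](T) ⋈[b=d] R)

Subexpression sizes:
  T → 3
  γ[g; COUNT(*)→b](T) → 3
  R → 3
  (γ[g; COUNT(*)→b](T) ⋈[b=d] R) → 3

|E| = 3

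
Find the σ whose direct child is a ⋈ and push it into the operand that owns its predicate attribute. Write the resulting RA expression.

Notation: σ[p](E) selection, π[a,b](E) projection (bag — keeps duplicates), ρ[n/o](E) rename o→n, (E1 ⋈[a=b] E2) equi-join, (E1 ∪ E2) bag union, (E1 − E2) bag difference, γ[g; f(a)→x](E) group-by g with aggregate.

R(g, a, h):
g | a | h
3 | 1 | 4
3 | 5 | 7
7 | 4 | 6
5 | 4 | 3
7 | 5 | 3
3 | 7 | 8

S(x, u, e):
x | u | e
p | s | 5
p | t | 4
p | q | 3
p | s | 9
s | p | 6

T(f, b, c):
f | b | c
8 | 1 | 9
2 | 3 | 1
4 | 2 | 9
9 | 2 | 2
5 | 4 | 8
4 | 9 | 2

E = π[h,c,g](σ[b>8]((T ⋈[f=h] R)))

σ filters on b, owned by the left side.
E' = π[h,c,g]((σ[b>8](T) ⋈[f=h] R))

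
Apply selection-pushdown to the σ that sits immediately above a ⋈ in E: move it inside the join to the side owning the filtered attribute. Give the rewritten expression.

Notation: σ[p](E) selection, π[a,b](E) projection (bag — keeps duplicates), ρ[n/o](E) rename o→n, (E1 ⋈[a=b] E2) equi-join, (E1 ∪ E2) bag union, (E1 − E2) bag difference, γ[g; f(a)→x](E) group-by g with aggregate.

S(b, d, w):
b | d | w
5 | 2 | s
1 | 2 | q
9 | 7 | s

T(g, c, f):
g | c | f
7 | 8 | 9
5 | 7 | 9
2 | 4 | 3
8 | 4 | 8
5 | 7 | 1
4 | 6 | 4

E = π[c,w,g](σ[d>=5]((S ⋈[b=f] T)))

σ filters on d, owned by the left side.
E' = π[c,w,g]((σ[d>=5](S) ⋈[b=f] T))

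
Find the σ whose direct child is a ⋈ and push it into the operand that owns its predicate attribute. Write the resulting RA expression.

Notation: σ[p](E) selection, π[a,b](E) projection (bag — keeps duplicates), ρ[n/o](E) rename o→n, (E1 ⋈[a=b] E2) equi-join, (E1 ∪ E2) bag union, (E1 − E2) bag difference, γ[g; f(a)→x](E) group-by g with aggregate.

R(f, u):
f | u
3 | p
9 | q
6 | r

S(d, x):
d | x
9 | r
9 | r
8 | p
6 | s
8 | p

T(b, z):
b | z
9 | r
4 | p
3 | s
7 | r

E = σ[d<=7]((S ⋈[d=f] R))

σ filters on d, owned by the left side.
E' = (σ[d<=7](S) ⋈[d=f] R)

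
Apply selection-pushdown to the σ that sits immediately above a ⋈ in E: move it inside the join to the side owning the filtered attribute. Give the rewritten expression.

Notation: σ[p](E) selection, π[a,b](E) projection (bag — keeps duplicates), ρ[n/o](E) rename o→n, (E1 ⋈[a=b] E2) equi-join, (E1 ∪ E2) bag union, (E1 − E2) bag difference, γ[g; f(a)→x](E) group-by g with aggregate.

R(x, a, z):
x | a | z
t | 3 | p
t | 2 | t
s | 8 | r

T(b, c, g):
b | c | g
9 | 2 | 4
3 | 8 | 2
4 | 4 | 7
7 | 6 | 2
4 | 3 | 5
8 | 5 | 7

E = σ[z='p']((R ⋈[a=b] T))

σ filters on z, owned by the left side.
E' = (σ[z='p'](R) ⋈[a=b] T)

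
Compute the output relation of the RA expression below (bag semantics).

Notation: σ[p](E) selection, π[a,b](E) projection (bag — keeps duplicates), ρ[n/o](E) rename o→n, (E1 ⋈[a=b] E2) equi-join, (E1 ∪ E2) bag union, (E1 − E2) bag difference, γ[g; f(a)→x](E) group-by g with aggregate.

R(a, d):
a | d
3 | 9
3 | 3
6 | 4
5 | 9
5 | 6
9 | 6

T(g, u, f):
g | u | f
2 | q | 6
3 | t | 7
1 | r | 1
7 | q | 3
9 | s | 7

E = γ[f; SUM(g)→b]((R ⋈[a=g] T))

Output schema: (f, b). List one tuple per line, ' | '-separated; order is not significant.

Per-node cardinality:
  R → 6
  T → 5
  (R ⋈[a=g] T) → 3
  γ[f; SUM(g)→b]((R ⋈[a=g] T)) → 1

== RESULT ==
f | b
7 | 15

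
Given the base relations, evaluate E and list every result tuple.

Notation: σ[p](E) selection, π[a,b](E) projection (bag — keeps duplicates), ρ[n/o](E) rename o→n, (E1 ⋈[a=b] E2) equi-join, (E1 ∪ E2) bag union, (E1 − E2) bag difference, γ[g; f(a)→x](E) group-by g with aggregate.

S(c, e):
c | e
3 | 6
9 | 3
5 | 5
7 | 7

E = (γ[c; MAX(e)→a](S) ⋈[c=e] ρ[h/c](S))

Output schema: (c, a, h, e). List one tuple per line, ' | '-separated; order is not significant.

Stepwise |·|:
  S → 4
  γ[c; MAX(e)→a](S) → 4
  S → 4
  ρ[h/c](S) → 4
  (γ[c; MAX(e)→a](S) ⋈[c=e] ρ[h/c](S)) → 3

== RESULT ==
c | a | h | e
3 | 6 | 9 | 3
5 | 5 | 5 | 5
7 | 7 | 7 | 7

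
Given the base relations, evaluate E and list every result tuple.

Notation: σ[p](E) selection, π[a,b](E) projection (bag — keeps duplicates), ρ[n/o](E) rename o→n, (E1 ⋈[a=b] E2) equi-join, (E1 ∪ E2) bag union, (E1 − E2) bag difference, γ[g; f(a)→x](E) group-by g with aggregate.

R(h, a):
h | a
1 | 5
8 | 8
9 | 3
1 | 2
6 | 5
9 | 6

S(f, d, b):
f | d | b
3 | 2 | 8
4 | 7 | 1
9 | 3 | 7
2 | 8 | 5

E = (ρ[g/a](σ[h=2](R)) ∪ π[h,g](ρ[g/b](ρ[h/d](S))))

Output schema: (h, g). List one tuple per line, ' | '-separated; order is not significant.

Row counts bottom-up:
  R → 6
  σ[h=2](R) → 0
  ρ[g/a](σ[h=2](R)) → 0
  S → 4
  ρ[h/d](S) → 4
  ρ[g/b](ρ[h/d](S)) → 4
  π[h,g](ρ[g/b](ρ[h/d](S))) → 4
  (ρ[g/a](σ[h=2](R)) ∪ π[h,g](ρ[g/b](ρ[h/d](S)))) → 4

== RESULT ==
h | g
2 | 8
3 | 7
7 | 1
8 | 5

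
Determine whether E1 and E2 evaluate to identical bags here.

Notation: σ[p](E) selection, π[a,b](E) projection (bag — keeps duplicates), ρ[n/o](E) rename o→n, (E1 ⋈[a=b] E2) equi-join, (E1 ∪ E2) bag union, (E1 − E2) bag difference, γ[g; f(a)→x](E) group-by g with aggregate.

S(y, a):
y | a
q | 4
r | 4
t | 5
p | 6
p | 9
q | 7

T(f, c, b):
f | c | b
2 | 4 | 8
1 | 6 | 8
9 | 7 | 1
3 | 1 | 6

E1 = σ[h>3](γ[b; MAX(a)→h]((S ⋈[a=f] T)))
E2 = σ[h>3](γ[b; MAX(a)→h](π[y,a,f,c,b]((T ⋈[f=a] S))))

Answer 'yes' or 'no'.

E1 row counts bottom-up:
  S → 6
  T → 4
  (S ⋈[a=f] T) → 1
  γ[b; MAX(a)→h]((S ⋈[a=f] T)) → 1
  σ[h>3](γ[b; MAX(a)→h]((S ⋈[a=f] T))) → 1
E2 row counts bottom-up:
  T → 4
  S → 6
  (T ⋈[f=a] S) → 1
  π[y,a,f,c,b]((T ⋈[f=a] S)) → 1
  γ[b; MAX(a)→h](π[y,a,f,c,b]((T ⋈[f=a] S))) → 1
  σ[h>3](γ[b; MAX(a)→h](π[y,a,f,c,b]((T ⋈[f=a] S)))) → 1

E1 and E2 produce the same multiset:
b | h
1 | 9

yes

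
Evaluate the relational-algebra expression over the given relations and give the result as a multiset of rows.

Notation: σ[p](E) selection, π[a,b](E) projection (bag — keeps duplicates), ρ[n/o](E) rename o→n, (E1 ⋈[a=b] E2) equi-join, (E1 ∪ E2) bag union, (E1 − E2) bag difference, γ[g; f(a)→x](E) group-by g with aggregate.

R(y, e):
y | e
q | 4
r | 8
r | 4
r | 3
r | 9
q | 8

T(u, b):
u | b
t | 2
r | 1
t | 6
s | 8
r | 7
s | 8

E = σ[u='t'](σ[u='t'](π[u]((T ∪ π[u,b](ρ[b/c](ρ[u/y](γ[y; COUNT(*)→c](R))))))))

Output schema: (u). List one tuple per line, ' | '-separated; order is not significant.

Subexpression sizes:
  T → 6
  R → 6
  γ[y; COUNT(*)→c](R) → 2
  ρ[u/y](γ[y; COUNT(*)→c](R)) → 2
  ρ[b/c](ρ[u/y](γ[y; COUNT(*)→c](R))) → 2
  π[u,b](ρ[b/c](ρ[u/y](γ[y; COUNT(*)→c](R)))) → 2
  (T ∪ π[u,b](ρ[b/c](ρ[u/y](γ[y; COUNT(*)→c](R))))) → 8
  π[u]((T ∪ π[u,b](ρ[b/c](ρ[u/y](γ[y; COUNT(*)→c](R)))))) → 8
  σ[u='t'](π[u]((T ∪ π[u,b](ρ[b/c](ρ[u/y](γ[y; COUNT(*)→c](R))))))) → 2
  σ[u='t'](σ[u='t'](π[u]((T ∪ π[u,b](ρ[b/c](ρ[u/y](γ[y; COUNT(*)→c](R)))))))) → 2

== RESULT ==
u
t
t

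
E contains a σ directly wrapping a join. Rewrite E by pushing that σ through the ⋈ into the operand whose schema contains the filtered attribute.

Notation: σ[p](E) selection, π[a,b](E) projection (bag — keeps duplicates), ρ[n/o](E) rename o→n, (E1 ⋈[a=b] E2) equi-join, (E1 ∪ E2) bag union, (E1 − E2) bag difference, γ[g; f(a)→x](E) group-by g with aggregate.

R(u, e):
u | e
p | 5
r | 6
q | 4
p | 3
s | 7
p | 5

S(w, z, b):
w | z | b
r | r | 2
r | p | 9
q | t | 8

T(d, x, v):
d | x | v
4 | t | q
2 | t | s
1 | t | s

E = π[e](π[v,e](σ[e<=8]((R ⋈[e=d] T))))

σ filters on e, owned by the left side.
E' = π[e](π[v,e]((σ[e<=8](R) ⋈[e=d] T)))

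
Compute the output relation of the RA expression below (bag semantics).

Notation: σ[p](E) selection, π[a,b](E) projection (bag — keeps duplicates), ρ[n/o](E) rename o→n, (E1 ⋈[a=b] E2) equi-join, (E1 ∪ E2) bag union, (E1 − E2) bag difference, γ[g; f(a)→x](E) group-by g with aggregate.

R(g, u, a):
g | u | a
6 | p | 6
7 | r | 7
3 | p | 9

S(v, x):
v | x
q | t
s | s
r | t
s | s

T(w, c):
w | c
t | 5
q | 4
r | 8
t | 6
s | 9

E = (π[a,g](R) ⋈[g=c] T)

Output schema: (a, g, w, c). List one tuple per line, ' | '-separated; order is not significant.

Subexpression sizes:
  R → 3
  π[a,g](R) → 3
  T → 5
  (π[a,g](R) ⋈[g=c] T) → 1

== RESULT ==
a | g | w | c
6 | 6 | t | 6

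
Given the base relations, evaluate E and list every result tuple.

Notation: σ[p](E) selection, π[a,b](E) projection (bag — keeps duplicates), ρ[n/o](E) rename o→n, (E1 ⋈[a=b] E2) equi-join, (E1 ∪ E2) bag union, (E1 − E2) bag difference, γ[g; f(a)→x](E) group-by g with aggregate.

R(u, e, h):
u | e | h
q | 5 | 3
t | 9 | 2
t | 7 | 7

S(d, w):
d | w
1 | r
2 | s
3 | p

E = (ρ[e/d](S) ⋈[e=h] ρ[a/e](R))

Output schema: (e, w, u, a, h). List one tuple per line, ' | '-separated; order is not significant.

Stepwise |·|:
  S → 3
  ρ[e/d](S) → 3
  R → 3
  ρ[a/e](R) → 3
  (ρ[e/d](S) ⋈[e=h] ρ[a/e](R)) → 2

== RESULT ==
e | w | u | a | h
2 | s | t | 9 | 2
3 | p | q | 5 | 3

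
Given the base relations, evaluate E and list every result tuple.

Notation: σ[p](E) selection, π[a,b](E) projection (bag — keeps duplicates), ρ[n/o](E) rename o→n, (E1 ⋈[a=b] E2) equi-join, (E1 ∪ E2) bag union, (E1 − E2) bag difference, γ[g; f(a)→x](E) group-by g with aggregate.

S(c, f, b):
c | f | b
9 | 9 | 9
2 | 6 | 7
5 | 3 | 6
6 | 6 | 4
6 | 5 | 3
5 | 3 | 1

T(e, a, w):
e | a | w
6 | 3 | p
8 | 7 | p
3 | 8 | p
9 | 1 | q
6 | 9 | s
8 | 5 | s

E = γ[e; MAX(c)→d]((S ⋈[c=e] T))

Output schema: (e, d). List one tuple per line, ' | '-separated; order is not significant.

Per-node cardinality:
  S → 6
  T → 6
  (S ⋈[c=e] T) → 5
  γ[e; MAX(c)→d]((S ⋈[c=e] T)) → 2

== RESULT ==
e | d
6 | 6
9 | 9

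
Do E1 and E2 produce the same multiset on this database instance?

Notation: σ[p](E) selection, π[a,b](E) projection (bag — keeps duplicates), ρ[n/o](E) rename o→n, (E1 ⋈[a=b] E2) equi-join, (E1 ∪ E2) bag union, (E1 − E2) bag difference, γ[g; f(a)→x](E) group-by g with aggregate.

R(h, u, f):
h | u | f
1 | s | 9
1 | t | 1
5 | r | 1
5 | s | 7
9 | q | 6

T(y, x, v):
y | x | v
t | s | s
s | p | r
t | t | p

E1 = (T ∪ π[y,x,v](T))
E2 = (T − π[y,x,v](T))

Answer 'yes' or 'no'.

E1 subexpression sizes:
  T → 3
  T → 3
  π[y,x,v](T) → 3
  (T ∪ π[y,x,v](T)) → 6
E2 subexpression sizes:
  T → 3
  T → 3
  π[y,x,v](T) → 3
  (T − π[y,x,v](T)) → 0

E1 result:
y | x | v
s | p | r
s | p | r
t | s | s
t | s | s
t | t | p
t | t | p
E2 result:
y | x | v
(0 rows)
Witness: ('s', 'p', 'r') appears 2× in E1 but 0× in E2.

no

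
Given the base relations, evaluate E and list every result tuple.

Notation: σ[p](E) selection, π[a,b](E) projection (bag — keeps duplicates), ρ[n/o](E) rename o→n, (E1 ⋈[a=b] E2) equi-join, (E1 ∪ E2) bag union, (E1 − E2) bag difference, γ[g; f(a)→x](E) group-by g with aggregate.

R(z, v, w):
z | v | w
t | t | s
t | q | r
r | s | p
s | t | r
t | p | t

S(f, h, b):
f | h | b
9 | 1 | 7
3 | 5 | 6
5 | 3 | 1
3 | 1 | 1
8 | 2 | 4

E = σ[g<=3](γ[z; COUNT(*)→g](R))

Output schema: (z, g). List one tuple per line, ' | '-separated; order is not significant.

Subexpression sizes:
  R → 5
  γ[z; COUNT(*)→g](R) → 3
  σ[g<=3](γ[z; COUNT(*)→g](R)) → 3

== RESULT ==
z | g
r | 1
s | 1
t | 3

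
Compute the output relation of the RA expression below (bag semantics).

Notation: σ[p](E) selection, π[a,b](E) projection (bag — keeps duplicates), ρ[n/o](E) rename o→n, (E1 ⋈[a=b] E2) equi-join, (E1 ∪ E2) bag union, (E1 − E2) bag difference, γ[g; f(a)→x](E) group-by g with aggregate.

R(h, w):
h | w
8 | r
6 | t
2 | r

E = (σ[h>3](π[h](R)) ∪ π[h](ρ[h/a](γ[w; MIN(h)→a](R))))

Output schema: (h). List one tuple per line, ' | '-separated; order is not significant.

Row counts bottom-up:
  R → 3
  π[h](R) → 3
  σ[h>3](π[h](R)) → 2
  R → 3
  γ[w; MIN(h)→a](R) → 2
  ρ[h/a](γ[w; MIN(h)→a](R)) → 2
  π[h](ρ[h/a](γ[w; MIN(h)→a](R))) → 2
  (σ[h>3](π[h](R)) ∪ π[h](ρ[h/a](γ[w; MIN(h)→a](R)))) → 4

== RESULT ==
h
2
6
6
8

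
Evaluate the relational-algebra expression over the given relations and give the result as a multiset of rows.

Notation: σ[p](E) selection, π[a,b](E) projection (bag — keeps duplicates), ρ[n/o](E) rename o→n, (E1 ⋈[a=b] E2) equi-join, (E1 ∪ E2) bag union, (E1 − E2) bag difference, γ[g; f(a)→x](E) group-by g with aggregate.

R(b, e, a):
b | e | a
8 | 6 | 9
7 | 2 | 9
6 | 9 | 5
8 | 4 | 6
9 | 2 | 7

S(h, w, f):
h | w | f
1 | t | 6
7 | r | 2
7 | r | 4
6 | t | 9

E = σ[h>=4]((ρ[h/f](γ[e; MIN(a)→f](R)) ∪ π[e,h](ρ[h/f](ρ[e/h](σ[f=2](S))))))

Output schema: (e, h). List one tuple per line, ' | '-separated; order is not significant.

Subexpression sizes:
  R → 5
  γ[e; MIN(a)→f](R) → 4
  ρ[h/f](γ[e; MIN(a)→f](R)) → 4
  S → 4
  σ[f=2](S) → 1
  ρ[e/h](σ[f=2](S)) → 1
  ρ[h/f](ρ[e/h](σ[f=2](S))) → 1
  π[e,h](ρ[h/f](ρ[e/h](σ[f=2](S)))) → 1
  (ρ[h/f](γ[e; MIN(a)→f](R)) ∪ π[e,h](ρ[h/f](ρ[e/h](σ[f=2](S))))) → 5
  σ[h>=4]((ρ[h/f](γ[e; MIN(a)→f](R)) ∪ π[e,h](ρ[h/f](ρ[e/h](σ[f=2](S)))))) → 4

== RESULT ==
e | h
2 | 7
4 | 6
6 | 9
9 | 5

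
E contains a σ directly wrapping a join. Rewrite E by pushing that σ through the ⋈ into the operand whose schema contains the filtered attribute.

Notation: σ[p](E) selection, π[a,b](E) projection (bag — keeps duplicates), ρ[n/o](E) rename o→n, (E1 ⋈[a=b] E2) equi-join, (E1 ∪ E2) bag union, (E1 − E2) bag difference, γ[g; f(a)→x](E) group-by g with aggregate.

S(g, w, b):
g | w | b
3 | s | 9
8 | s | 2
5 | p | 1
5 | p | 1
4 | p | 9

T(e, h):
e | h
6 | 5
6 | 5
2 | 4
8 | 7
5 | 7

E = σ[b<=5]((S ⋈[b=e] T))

σ filters on b, owned by the left side.
E' = (σ[b<=5](S) ⋈[b=e] T)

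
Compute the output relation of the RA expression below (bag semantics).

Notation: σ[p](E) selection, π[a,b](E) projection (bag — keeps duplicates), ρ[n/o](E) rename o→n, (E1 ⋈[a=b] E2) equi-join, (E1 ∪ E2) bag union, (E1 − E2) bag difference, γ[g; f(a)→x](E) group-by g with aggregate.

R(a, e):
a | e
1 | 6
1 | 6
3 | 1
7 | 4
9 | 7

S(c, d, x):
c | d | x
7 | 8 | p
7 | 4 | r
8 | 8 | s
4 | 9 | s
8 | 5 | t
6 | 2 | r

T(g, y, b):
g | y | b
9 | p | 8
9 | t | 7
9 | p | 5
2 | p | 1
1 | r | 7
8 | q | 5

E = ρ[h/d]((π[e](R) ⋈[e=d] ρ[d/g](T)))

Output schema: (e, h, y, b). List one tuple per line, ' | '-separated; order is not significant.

Per-node cardinality:
  R → 5
  π[e](R) → 5
  T → 6
  ρ[d/g](T) → 6
  (π[e](R) ⋈[e=d] ρ[d/g](T)) → 1
  ρ[h/d]((π[e](R) ⋈[e=d] ρ[d/g](T))) → 1

== RESULT ==
e | h | y | b
1 | 1 | r | 7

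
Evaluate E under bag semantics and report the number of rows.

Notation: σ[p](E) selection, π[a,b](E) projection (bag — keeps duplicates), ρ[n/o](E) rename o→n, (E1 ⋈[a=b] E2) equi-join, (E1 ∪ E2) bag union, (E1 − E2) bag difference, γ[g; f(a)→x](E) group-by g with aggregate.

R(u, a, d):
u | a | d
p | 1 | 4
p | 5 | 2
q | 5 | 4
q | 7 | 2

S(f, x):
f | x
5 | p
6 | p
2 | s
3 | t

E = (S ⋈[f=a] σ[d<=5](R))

Per-node cardinality:
  S → 4
  R → 4
  σ[d<=5](R) → 4
  (S ⋈[f=a] σ[d<=5](R)) → 2

|E| = 2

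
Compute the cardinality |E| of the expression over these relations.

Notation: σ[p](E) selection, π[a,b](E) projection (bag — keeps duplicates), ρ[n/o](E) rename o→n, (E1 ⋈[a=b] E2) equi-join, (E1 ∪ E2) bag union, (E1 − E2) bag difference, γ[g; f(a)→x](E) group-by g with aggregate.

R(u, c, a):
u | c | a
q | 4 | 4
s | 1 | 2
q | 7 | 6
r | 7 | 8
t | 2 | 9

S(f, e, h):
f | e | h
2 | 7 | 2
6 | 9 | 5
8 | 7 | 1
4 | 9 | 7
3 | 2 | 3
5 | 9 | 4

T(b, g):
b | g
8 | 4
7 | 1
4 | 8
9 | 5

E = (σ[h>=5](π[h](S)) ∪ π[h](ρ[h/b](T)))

Stepwise |·|:
  S → 6
  π[h](S) → 6
  σ[h>=5](π[h](S)) → 2
  T → 4
  ρ[h/b](T) → 4
  π[h](ρ[h/b](T)) → 4
  (σ[h>=5](π[h](S)) ∪ π[h](ρ[h/b](T))) → 6

|E| = 6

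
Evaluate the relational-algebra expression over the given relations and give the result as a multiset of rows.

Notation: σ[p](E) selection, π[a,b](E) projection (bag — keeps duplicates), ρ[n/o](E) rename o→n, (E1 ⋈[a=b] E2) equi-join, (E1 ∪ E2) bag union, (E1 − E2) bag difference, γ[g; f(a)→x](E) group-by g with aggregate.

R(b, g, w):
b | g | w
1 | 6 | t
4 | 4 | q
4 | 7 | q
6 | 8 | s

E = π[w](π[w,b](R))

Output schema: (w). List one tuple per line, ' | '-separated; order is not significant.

Per-node cardinality:
  R → 4
  π[w,b](R) → 4
  π[w](π[w,b](R)) → 4

== RESULT ==
w
q
q
s
t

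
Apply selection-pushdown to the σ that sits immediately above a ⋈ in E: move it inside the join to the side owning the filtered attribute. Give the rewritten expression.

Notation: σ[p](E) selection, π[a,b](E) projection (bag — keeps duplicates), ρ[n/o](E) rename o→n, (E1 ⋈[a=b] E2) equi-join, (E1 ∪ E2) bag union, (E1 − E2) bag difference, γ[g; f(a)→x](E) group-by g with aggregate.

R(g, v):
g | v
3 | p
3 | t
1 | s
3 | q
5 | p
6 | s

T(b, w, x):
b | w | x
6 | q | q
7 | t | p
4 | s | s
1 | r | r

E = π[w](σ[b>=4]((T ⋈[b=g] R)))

σ filters on b, owned by the left side.
E' = π[w]((σ[b>=4](T) ⋈[b=g] R))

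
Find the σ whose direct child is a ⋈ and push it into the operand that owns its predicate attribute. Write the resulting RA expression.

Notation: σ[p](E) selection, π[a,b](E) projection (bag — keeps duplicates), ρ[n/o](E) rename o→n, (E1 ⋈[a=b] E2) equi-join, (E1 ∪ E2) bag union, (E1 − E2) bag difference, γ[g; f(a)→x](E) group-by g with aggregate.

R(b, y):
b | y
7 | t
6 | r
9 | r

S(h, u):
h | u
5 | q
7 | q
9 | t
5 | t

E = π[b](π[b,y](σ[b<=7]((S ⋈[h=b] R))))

σ filters on b, owned by the right side.
E' = π[b](π[b,y]((S ⋈[h=b] σ[b<=7](R))))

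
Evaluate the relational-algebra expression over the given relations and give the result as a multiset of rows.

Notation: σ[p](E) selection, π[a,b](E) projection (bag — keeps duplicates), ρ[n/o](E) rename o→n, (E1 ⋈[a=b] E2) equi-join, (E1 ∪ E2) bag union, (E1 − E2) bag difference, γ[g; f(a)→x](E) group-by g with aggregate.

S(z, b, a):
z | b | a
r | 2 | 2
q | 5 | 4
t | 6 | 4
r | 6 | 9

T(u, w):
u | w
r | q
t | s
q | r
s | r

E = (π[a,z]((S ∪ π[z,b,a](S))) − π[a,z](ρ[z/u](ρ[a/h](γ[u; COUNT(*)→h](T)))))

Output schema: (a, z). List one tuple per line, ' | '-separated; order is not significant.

Row counts bottom-up:
  S → 4
  S → 4
  π[z,b,a](S) → 4
  (S ∪ π[z,b,a](S)) → 8
  π[a,z]((S ∪ π[z,b,a](S))) → 8
  T → 4
  γ[u; COUNT(*)→h](T) → 4
  ρ[a/h](γ[u; COUNT(*)→h](T)) → 4
  ρ[z/u](ρ[a/h](γ[u; COUNT(*)→h](T))) → 4
  π[a,z](ρ[z/u](ρ[a/h](γ[u; COUNT(*)→h](T)))) → 4
  (π[a,z]((S ∪ π[z,b,a](S))) − π[a,z](ρ[z/u](ρ[a/h](γ[u; COUNT(*)→h](T))))) → 8

== RESULT ==
a | z
2 | r
2 | r
4 | q
4 | q
4 | t
4 | t
9 | r
9 | r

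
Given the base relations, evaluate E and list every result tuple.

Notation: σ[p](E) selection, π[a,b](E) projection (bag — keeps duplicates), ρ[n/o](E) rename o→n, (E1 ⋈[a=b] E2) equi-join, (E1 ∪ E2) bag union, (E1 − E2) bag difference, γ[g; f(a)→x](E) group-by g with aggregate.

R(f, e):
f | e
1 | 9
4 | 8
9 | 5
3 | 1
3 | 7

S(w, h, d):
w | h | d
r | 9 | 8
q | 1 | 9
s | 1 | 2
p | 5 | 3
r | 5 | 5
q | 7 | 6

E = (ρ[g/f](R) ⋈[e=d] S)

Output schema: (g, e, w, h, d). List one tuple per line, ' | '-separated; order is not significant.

Per-node cardinality:
  R → 5
  ρ[g/f](R) → 5
  S → 6
  (ρ[g/f](R) ⋈[e=d] S) → 3

== RESULT ==
g | e | w | h | d
1 | 9 | q | 1 | 9
4 | 8 | r | 9 | 8
9 | 5 | r | 5 | 5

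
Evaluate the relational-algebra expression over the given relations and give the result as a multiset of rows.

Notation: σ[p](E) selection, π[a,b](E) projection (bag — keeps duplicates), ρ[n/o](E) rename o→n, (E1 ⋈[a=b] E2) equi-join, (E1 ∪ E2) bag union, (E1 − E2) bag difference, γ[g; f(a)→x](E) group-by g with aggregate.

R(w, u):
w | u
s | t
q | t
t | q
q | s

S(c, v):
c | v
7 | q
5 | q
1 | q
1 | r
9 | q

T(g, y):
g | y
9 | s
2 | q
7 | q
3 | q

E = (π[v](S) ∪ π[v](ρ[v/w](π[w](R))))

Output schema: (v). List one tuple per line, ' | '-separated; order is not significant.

Stepwise |·|:
  S → 5
  π[v](S) → 5
  R → 4
  π[w](R) → 4
  ρ[v/w](π[w](R)) → 4
  π[v](ρ[v/w](π[w](R))) → 4
  (π[v](S) ∪ π[v](ρ[v/w](π[w](R)))) → 9

== RESULT ==
v
q
q
q
q
q
q
r
s
t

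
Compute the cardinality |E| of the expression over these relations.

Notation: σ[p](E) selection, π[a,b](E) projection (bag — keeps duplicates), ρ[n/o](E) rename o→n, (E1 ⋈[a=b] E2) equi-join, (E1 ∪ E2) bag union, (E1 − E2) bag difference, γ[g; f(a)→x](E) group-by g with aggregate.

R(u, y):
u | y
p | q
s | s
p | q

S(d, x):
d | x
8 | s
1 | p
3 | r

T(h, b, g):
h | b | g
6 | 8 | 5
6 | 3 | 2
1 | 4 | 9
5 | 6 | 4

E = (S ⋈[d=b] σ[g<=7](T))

Row counts bottom-up:
  S → 3
  T → 4
  σ[g<=7](T) → 3
  (S ⋈[d=b] σ[g<=7](T)) → 2

|E| = 2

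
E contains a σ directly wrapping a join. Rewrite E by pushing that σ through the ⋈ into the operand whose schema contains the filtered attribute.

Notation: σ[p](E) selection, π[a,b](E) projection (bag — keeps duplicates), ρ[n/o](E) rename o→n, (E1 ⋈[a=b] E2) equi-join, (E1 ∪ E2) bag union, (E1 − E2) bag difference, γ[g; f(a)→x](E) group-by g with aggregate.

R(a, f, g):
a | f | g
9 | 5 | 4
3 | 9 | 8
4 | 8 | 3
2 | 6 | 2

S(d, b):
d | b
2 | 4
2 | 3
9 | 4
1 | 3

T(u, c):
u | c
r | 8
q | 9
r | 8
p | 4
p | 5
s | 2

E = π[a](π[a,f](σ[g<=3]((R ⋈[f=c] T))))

σ filters on g, owned by the left side.
E' = π[a](π[a,f]((σ[g<=3](R) ⋈[f=c] T)))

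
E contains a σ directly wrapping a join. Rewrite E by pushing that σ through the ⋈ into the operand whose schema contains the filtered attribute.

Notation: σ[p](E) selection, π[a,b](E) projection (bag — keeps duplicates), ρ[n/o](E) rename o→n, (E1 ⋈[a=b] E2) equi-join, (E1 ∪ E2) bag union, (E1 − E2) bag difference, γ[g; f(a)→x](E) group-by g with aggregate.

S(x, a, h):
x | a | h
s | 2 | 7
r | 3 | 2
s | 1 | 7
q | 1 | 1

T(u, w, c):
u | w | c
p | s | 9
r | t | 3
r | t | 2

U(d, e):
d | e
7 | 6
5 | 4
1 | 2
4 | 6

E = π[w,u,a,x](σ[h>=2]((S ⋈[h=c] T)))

σ filters on h, owned by the left side.
E' = π[w,u,a,x]((σ[h>=2](S) ⋈[h=c] T))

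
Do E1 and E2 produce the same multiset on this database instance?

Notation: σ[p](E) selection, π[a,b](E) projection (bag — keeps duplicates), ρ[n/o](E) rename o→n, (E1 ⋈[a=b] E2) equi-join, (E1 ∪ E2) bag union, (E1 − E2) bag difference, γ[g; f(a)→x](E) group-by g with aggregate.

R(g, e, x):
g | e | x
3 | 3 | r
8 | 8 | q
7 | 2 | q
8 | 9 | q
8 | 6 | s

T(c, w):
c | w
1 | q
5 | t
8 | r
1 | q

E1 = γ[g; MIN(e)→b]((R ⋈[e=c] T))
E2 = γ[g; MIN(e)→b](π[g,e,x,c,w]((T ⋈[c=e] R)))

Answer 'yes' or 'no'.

E1 stepwise |·|:
  R → 5
  T → 4
  (R ⋈[e=c] T) → 1
  γ[g; MIN(e)→b]((R ⋈[e=c] T)) → 1
E2 stepwise |·|:
  T → 4
  R → 5
  (T ⋈[c=e] R) → 1
  π[g,e,x,c,w]((T ⋈[c=e] R)) → 1
  γ[g; MIN(e)→b](π[g,e,x,c,w]((T ⋈[c=e] R))) → 1

E1 and E2 produce the same multiset:
g | b
8 | 8

yes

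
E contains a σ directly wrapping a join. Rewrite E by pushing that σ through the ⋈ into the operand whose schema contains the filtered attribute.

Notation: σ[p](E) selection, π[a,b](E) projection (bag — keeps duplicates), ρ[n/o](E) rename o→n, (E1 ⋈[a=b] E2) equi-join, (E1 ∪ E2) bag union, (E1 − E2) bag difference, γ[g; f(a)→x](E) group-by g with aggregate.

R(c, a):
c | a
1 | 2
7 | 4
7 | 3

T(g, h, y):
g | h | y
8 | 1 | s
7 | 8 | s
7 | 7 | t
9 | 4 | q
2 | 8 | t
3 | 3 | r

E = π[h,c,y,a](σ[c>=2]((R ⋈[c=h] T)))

σ filters on c, owned by the left side.
E' = π[h,c,y,a]((σ[c>=2](R) ⋈[c=h] T))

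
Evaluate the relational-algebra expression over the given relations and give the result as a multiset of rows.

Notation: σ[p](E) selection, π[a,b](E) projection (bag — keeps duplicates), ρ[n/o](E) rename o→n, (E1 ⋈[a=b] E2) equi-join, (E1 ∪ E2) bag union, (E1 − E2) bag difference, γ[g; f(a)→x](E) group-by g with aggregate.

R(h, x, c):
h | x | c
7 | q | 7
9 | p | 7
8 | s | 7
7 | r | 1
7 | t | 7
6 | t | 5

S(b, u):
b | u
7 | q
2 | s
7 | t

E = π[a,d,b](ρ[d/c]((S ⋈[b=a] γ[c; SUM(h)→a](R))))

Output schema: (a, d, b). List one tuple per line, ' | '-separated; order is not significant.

Subexpression sizes:
  S → 3
  R → 6
  γ[c; SUM(h)→a](R) → 3
  (S ⋈[b=a] γ[c; SUM(h)→a](R)) → 2
  ρ[d/c]((S ⋈[b=a] γ[c; SUM(h)→a](R))) → 2
  π[a,d,b](ρ[d/c]((S ⋈[b=a] γ[c; SUM(h)→a](R)))) → 2

== RESULT ==
a | d | b
7 | 1 | 7
7 | 1 | 7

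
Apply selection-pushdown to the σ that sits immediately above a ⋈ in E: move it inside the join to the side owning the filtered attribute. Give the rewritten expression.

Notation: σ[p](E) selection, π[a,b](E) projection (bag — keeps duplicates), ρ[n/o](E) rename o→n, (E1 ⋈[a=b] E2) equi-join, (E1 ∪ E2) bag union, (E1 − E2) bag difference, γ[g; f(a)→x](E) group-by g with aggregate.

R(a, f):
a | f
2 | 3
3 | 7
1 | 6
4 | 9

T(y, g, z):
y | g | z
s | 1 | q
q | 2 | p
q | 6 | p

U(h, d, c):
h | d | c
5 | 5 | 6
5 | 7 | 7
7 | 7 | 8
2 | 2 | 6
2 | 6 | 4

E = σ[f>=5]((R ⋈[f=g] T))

σ filters on f, owned by the left side.
E' = (σ[f>=5](R) ⋈[f=g] T)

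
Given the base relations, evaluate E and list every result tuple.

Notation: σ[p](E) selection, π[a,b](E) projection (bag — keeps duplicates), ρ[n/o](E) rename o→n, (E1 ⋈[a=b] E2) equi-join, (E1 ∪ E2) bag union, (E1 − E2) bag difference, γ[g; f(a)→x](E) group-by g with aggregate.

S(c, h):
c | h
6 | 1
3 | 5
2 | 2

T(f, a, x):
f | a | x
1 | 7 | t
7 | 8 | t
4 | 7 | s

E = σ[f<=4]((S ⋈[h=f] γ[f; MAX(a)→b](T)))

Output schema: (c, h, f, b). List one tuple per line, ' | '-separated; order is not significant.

Subexpression sizes:
  S → 3
  T → 3
  γ[f; MAX(a)→b](T) → 3
  (S ⋈[h=f] γ[f; MAX(a)→b](T)) → 1
  σ[f<=4]((S ⋈[h=f] γ[f; MAX(a)→b](T))) → 1

== RESULT ==
c | h | f | b
6 | 1 | 1 | 7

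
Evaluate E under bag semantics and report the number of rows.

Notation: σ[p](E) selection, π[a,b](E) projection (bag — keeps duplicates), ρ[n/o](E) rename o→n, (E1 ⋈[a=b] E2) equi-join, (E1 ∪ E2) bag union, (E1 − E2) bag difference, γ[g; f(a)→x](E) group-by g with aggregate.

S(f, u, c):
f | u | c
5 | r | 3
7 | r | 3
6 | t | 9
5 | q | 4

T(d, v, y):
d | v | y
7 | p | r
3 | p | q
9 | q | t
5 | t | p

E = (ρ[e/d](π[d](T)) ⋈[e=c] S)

Subexpression sizes:
  T → 4
  π[d](T) → 4
  ρ[e/d](π[d](T)) → 4
  S → 4
  (ρ[e/d](π[d](T)) ⋈[e=c] S) → 3

|E| = 3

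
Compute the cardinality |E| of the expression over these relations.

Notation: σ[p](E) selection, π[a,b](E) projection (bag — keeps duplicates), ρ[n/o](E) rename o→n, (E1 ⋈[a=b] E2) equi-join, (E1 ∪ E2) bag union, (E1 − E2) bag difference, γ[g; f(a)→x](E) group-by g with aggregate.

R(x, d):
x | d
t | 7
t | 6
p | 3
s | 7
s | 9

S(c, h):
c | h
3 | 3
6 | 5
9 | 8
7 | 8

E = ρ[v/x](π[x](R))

Row counts bottom-up:
  R → 5
  π[x](R) → 5
  ρ[v/x](π[x](R)) → 5

|E| = 5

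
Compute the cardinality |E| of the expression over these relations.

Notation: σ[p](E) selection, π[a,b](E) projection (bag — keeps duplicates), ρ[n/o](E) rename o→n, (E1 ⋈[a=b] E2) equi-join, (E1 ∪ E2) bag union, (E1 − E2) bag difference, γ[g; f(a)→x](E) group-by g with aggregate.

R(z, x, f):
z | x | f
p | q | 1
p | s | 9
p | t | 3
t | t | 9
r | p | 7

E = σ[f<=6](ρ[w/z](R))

Row counts bottom-up:
  R → 5
  ρ[w/z](R) → 5
  σ[f<=6](ρ[w/z](R)) → 2

|E| = 2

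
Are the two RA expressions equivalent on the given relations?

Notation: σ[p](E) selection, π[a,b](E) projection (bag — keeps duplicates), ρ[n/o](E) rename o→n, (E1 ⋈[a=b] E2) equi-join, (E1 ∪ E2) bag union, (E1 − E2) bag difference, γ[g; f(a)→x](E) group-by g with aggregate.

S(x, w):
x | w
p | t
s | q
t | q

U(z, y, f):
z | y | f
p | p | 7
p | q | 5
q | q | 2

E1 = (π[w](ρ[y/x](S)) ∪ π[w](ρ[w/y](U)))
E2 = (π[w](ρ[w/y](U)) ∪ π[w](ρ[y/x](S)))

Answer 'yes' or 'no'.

E1 subexpression sizes:
  S → 3
  ρ[y/x](S) → 3
  π[w](ρ[y/x](S)) → 3
  U → 3
  ρ[w/y](U) → 3
  π[w](ρ[w/y](U)) → 3
  (π[w](ρ[y/x](S)) ∪ π[w](ρ[w/y](U))) → 6
E2 subexpression sizes:
  U → 3
  ρ[w/y](U) → 3
  π[w](ρ[w/y](U)) → 3
  S → 3
  ρ[y/x](S) → 3
  π[w](ρ[y/x](S)) → 3
  (π[w](ρ[w/y](U)) ∪ π[w](ρ[y/x](S))) → 6

E1 and E2 produce the same multiset:
w
p
q
q
q
q
t

yes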